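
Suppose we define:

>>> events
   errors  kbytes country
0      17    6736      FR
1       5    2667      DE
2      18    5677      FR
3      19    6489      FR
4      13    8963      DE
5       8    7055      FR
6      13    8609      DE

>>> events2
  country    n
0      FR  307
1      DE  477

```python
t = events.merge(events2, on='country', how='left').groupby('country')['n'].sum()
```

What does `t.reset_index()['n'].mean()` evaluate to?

1329.5

merge on 'country' (how='left') → 7 rows:
   errors  kbytes country    n
0      17    6736      FR  307
1       5    2667      DE  477
2      18    5677      FR  307
3      19    6489      FR  307
4      13    8963      DE  477
5       8    7055      FR  307
6      13    8609      DE  477
group by country, sum of n:
country
DE    1431
FR    1228
Name: n, dtype: int64
reset_index():
  country     n
0      DE  1431
1      FR  1228
Finally, mean of column 'n' = 1329.5.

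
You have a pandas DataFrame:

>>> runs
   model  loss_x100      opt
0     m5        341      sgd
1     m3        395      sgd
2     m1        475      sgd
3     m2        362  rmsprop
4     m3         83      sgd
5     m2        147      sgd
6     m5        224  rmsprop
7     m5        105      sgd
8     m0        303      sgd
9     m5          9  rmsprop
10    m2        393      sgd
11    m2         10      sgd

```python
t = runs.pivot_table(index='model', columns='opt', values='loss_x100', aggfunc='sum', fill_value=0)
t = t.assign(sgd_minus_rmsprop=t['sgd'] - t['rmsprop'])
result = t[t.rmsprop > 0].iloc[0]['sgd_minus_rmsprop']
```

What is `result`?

pivot: rows=model, cols=opt, sum(loss_x100):
opt    rmsprop  sgd
model              
m0           0  303
m1           0  475
m2         362  550
m3           0  478
m5         233  446
add column sgd_minus_rmsprop = t['sgd'] - t['rmsprop']:
opt    rmsprop  sgd  sgd_minus_rmsprop
model                                 
m0           0  303                303
m1           0  475                475
m2         362  550                188
m3           0  478                478
m5         233  446                213
filter rows where rmsprop > 0:
opt    rmsprop  sgd  sgd_minus_rmsprop
model                                 
m2         362  550                188
m5         233  446                213
Hence 188.

188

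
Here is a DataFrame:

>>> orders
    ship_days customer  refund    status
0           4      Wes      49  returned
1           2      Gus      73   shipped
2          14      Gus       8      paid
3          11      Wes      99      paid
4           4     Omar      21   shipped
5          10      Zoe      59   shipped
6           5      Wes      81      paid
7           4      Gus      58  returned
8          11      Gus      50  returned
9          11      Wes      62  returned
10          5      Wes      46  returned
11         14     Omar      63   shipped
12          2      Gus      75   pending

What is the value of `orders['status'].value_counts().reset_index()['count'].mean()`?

value_counts of status:
status
returned    5
shipped     4
paid        3
pending     1
Name: count, dtype: int64
reset_index():
     status  count
0  returned      5
1   shipped      4
2      paid      3
3   pending      1

3.25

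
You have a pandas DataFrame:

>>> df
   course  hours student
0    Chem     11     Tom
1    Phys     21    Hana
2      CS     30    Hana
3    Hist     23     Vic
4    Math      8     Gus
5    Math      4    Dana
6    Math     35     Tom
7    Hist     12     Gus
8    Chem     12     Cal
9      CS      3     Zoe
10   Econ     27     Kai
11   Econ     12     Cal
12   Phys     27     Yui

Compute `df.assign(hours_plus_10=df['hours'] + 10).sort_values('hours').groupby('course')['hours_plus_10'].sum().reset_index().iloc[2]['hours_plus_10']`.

add column hours_plus_10 = df['hours'] + 10:
   course  hours student  hours_plus_10
0    Chem     11     Tom             21
1    Phys     21    Hana             31
2      CS     30    Hana             40
3    Hist     23     Vic             33
4    Math      8     Gus             18
5    Math      4    Dana             14
6    Math     35     Tom             45
7    Hist     12     Gus             22
8    Chem     12     Cal             22
9      CS      3     Zoe             13
10   Econ     27     Kai             37
11   Econ     12     Cal             22
12   Phys     27     Yui             37
sort by hours:
   course  hours student  hours_plus_10
9      CS      3     Zoe             13
5    Math      4    Dana             14
4    Math      8     Gus             18
0    Chem     11     Tom             21
7    Hist     12     Gus             22
8    Chem     12     Cal             22
11   Econ     12     Cal             22
1    Phys     21    Hana             31
3    Hist     23     Vic             33
10   Econ     27     Kai             37
12   Phys     27     Yui             37
2      CS     30    Hana             40
6    Math     35     Tom             45
group by course, sum of hours_plus_10:
course
CS      53
Chem    43
Econ    59
Hist    55
Math    77
Phys    68
Name: hours_plus_10, dtype: int64
reset_index():
  course  hours_plus_10
0     CS             53
1   Chem             43
2   Econ             59
3   Hist             55
4   Math             77
5   Phys             68

59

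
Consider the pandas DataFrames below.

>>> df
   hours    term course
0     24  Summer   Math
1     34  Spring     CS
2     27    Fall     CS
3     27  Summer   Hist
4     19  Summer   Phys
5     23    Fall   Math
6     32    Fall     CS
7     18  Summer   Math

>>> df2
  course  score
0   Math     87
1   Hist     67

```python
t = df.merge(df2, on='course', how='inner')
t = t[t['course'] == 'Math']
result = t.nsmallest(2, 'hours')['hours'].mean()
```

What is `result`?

20.5

merge on 'course' (how='inner') → 4 rows:
   hours    term course  score
0     24  Summer   Math     87
1     27  Summer   Hist     67
2     23    Fall   Math     87
3     18  Summer   Math     87
filter rows where course == 'Math':
   hours    term course  score
0     24  Summer   Math     87
2     23    Fall   Math     87
3     18  Summer   Math     87
take 2 rows with smallest hours:
   hours    term course  score
3     18  Summer   Math     87
2     23    Fall   Math     87
mean of column 'hours' → 20.5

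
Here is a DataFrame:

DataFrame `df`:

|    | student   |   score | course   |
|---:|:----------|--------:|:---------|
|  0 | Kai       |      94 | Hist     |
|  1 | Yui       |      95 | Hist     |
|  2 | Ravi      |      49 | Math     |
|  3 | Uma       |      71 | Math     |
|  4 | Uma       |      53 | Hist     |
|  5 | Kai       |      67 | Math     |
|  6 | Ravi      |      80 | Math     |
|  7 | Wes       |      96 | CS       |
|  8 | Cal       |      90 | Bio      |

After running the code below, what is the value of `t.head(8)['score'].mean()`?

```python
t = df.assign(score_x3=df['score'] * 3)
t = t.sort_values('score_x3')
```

74.875

add column score_x3 = df['score'] * 3:
  student  score course  score_x3
0     Kai     94   Hist       282
1     Yui     95   Hist       285
2    Ravi     49   Math       147
3     Uma     71   Math       213
4     Uma     53   Hist       159
5     Kai     67   Math       201
6    Ravi     80   Math       240
7     Wes     96     CS       288
8     Cal     90    Bio       270
sort by score_x3:
  student  score course  score_x3
2    Ravi     49   Math       147
4     Uma     53   Hist       159
5     Kai     67   Math       201
3     Uma     71   Math       213
6    Ravi     80   Math       240
8     Cal     90    Bio       270
0     Kai     94   Hist       282
1     Yui     95   Hist       285
7     Wes     96     CS       288
take first 8 rows:
  student  score course  score_x3
2    Ravi     49   Math       147
4     Uma     53   Hist       159
5     Kai     67   Math       201
3     Uma     71   Math       213
6    Ravi     80   Math       240
8     Cal     90    Bio       270
0     Kai     94   Hist       282
1     Yui     95   Hist       285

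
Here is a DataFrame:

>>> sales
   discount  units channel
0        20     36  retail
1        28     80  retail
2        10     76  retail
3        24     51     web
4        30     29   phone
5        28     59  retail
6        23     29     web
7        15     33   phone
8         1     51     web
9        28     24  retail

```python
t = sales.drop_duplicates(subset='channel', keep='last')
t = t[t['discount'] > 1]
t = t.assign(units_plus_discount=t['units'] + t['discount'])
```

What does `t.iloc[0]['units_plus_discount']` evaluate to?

48

drop duplicate channel (keep=last):
   discount  units channel
7        15     33   phone
8         1     51     web
9        28     24  retail
filter rows where discount > 1:
   discount  units channel
7        15     33   phone
9        28     24  retail
add column units_plus_discount = t['units'] + t['discount']:
   discount  units channel  units_plus_discount
7        15     33   phone                   48
9        28     24  retail                   52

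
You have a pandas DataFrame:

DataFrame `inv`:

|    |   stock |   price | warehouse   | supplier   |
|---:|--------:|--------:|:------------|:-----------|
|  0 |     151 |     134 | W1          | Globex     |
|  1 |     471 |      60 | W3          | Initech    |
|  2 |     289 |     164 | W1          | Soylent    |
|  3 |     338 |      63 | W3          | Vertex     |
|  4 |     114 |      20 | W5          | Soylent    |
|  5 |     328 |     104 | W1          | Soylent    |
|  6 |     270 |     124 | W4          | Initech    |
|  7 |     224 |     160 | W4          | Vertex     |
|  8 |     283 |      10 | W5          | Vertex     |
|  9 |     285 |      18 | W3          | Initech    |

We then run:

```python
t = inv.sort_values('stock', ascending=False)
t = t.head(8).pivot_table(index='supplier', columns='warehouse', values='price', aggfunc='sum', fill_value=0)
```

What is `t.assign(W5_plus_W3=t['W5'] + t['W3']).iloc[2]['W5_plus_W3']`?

73

sort by stock descending:
   stock  price warehouse supplier
1    471     60        W3  Initech
3    338     63        W3   Vertex
5    328    104        W1  Soylent
2    289    164        W1  Soylent
9    285     18        W3  Initech
8    283     10        W5   Vertex
6    270    124        W4  Initech
7    224    160        W4   Vertex
0    151    134        W1   Globex
4    114     20        W5  Soylent
take first 8 rows:
   stock  price warehouse supplier
1    471     60        W3  Initech
3    338     63        W3   Vertex
5    328    104        W1  Soylent
2    289    164        W1  Soylent
9    285     18        W3  Initech
8    283     10        W5   Vertex
6    270    124        W4  Initech
7    224    160        W4   Vertex
pivot: rows=supplier, cols=warehouse, sum(price):
warehouse   W1  W3   W4  W5
supplier                   
Initech      0  78  124   0
Soylent    268   0    0   0
Vertex       0  63  160  10
add column W5_plus_W3 = t['W5'] + t['W3']:
warehouse   W1  W3   W4  W5  W5_plus_W3
supplier                               
Initech      0  78  124   0          78
Soylent    268   0    0   0           0
Vertex       0  63  160  10          73
Then the value at position 2, column 'W5_plus_W3': 73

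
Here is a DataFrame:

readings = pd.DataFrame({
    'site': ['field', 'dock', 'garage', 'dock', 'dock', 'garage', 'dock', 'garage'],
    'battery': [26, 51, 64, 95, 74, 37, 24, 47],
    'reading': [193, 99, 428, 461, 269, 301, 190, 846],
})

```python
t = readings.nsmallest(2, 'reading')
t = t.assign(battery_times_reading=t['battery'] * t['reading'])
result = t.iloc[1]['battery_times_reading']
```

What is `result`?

4560

take 2 rows with smallest reading:
   site  battery  reading
1  dock       51       99
6  dock       24      190
add column battery_times_reading = t['battery'] * t['reading']:
   site  battery  reading  battery_times_reading
1  dock       51       99                   5049
6  dock       24      190                   4560
Hence 4560.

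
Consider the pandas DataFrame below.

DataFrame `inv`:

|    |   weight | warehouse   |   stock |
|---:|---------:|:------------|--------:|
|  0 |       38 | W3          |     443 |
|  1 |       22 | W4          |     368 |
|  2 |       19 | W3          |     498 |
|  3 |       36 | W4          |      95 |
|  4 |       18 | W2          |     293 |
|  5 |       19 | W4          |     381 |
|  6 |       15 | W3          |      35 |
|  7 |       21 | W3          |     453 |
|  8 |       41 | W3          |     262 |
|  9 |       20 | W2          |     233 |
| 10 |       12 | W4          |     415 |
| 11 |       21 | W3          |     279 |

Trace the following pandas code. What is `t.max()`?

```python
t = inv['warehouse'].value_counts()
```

value_counts of warehouse:
warehouse
W3    6
W4    4
W2    2
Name: count, dtype: int64
The max of the resulting series is 6.

6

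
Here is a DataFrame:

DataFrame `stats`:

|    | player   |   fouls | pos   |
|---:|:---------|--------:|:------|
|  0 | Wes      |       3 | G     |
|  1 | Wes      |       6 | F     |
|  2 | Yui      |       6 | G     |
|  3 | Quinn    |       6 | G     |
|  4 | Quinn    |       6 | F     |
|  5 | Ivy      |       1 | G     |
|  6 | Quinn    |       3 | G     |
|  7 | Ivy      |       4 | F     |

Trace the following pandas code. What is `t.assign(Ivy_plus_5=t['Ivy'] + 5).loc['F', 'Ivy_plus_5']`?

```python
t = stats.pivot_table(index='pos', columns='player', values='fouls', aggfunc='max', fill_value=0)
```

9

pivot: rows=pos, cols=player, max(fouls):
player  Ivy  Quinn  Wes  Yui
pos                         
F         4      6    6    0
G         1      6    3    6
add column Ivy_plus_5 = t['Ivy'] + 5:
player  Ivy  Quinn  Wes  Yui  Ivy_plus_5
pos                                     
F         4      6    6    0           9
G         1      6    3    6           6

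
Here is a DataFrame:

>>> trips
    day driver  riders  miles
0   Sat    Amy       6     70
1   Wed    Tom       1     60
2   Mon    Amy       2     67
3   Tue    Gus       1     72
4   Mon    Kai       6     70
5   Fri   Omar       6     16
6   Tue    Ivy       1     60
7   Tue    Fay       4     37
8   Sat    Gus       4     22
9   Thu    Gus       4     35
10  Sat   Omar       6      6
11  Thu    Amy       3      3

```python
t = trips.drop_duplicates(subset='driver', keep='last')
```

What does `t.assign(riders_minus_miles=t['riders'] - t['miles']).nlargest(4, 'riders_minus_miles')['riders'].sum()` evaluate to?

17

drop duplicate driver (keep=last):
    day driver  riders  miles
1   Wed    Tom       1     60
4   Mon    Kai       6     70
6   Tue    Ivy       1     60
7   Tue    Fay       4     37
9   Thu    Gus       4     35
10  Sat   Omar       6      6
11  Thu    Amy       3      3
add column riders_minus_miles = t['riders'] - t['miles']:
    day driver  riders  miles  riders_minus_miles
1   Wed    Tom       1     60                 -59
4   Mon    Kai       6     70                 -64
6   Tue    Ivy       1     60                 -59
7   Tue    Fay       4     37                 -33
9   Thu    Gus       4     35                 -31
10  Sat   Omar       6      6                   0
11  Thu    Amy       3      3                   0
take 4 rows with largest riders_minus_miles:
    day driver  riders  miles  riders_minus_miles
10  Sat   Omar       6      6                   0
11  Thu    Amy       3      3                   0
9   Thu    Gus       4     35                 -31
7   Tue    Fay       4     37                 -33
Reading off the sum of column 'riders', we get 17.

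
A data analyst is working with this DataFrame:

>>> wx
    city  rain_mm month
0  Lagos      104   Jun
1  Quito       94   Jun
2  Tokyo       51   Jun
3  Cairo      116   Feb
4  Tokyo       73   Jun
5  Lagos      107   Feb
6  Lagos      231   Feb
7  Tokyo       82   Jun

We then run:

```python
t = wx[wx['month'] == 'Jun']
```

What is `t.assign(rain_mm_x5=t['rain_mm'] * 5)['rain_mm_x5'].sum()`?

2020

filter rows where month == 'Jun':
    city  rain_mm month
0  Lagos      104   Jun
1  Quito       94   Jun
2  Tokyo       51   Jun
4  Tokyo       73   Jun
7  Tokyo       82   Jun
add column rain_mm_x5 = t['rain_mm'] * 5:
    city  rain_mm month  rain_mm_x5
0  Lagos      104   Jun         520
1  Quito       94   Jun         470
2  Tokyo       51   Jun         255
4  Tokyo       73   Jun         365
7  Tokyo       82   Jun         410
So sum() = 2020.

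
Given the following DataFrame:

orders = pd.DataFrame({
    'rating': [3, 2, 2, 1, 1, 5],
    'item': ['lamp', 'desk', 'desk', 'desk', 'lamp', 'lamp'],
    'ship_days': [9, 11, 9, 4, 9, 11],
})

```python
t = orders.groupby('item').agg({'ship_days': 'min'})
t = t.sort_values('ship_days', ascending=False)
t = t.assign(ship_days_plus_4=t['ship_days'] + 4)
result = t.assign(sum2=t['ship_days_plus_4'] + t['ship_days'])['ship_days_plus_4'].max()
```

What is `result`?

group by item, min of ship_days:
      ship_days
item           
desk          4
lamp          9
sort by ship_days descending:
      ship_days
item           
lamp          9
desk          4
add column ship_days_plus_4 = t['ship_days'] + 4:
      ship_days  ship_days_plus_4
item                             
lamp          9                13
desk          4                 8
add column sum2 = t['ship_days_plus_4'] + t['ship_days']:
      ship_days  ship_days_plus_4  sum2
item                                   
lamp          9                13    22
desk          4                 8    12
Then the max of column 'ship_days_plus_4': 13

13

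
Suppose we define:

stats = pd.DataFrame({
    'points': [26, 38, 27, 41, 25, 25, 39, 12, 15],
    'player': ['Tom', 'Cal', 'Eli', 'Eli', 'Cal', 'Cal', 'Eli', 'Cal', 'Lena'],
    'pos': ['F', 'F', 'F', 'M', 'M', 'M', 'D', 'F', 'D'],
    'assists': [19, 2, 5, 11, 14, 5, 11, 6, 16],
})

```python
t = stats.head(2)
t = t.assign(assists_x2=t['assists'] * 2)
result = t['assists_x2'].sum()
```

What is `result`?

take first 2 rows:
   points player pos  assists
0      26    Tom   F       19
1      38    Cal   F        2
add column assists_x2 = t['assists'] * 2:
   points player pos  assists  assists_x2
0      26    Tom   F       19          38
1      38    Cal   F        2           4

42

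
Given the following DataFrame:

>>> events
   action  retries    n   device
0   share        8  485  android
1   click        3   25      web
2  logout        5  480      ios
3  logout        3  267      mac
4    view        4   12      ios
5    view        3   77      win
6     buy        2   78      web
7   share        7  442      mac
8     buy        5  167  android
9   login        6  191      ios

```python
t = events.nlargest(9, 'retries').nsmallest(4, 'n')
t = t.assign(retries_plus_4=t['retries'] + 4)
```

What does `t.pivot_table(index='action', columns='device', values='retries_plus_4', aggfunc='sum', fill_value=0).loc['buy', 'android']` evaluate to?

9

take 9 rows with largest retries:
   action  retries    n   device
0   share        8  485  android
7   share        7  442      mac
9   login        6  191      ios
2  logout        5  480      ios
8     buy        5  167  android
4    view        4   12      ios
1   click        3   25      web
3  logout        3  267      mac
5    view        3   77      win
take 4 rows with smallest n:
  action  retries    n   device
4   view        4   12      ios
1  click        3   25      web
5   view        3   77      win
8    buy        5  167  android
add column retries_plus_4 = t['retries'] + 4:
  action  retries    n   device  retries_plus_4
4   view        4   12      ios               8
1  click        3   25      web               7
5   view        3   77      win               7
8    buy        5  167  android               9
pivot: rows=action, cols=device, sum(retries_plus_4):
device  android  ios  web  win
action                        
buy           9    0    0    0
click         0    0    7    0
view          0    8    0    7
The value at row 'buy', column 'android' is 9.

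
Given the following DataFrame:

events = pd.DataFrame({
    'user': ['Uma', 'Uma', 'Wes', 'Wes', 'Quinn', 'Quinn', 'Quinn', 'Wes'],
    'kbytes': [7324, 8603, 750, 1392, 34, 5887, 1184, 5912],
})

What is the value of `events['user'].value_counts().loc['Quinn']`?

value_counts of user:
user
Wes      3
Quinn    3
Uma      2
Name: count, dtype: int64

3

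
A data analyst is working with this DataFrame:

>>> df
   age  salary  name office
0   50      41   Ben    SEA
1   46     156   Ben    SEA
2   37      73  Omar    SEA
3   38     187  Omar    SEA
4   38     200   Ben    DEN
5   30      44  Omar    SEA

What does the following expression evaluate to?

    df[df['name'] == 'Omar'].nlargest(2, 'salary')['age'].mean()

37.5

filter rows where name == 'Omar':
   age  salary  name office
2   37      73  Omar    SEA
3   38     187  Omar    SEA
5   30      44  Omar    SEA
take 2 rows with largest salary:
   age  salary  name office
3   38     187  Omar    SEA
2   37      73  Omar    SEA
Hence 37.5.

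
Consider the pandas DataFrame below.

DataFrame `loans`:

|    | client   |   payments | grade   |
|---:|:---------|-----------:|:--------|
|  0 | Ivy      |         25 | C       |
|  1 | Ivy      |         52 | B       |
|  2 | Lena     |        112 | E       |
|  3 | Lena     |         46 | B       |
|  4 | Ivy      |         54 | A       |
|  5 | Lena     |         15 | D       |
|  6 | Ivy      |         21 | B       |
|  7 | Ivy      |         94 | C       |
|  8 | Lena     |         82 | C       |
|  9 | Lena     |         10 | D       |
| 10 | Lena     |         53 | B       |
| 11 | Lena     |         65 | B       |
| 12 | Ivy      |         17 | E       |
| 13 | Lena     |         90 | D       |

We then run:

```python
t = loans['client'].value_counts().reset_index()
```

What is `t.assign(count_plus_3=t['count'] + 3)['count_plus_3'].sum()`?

value_counts of client:
client
Lena    8
Ivy     6
Name: count, dtype: int64
reset_index():
  client  count
0   Lena      8
1    Ivy      6
add column count_plus_3 = t['count'] + 3:
  client  count  count_plus_3
0   Lena      8            11
1    Ivy      6             9

20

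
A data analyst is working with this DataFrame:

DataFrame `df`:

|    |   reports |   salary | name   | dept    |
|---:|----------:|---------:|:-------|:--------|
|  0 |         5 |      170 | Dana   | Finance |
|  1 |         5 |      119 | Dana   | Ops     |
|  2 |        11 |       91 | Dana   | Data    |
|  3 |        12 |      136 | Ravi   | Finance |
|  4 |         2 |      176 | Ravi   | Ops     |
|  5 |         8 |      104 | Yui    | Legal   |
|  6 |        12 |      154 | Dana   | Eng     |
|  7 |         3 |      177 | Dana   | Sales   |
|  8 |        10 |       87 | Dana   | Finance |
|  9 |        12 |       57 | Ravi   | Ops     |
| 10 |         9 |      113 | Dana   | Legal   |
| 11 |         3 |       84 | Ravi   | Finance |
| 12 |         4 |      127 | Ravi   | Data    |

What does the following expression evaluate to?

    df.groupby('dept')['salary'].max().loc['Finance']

170

group by dept, max of salary:
dept
Data       127
Eng        154
Finance    170
Legal      113
Ops        176
Sales      177
Name: salary, dtype: int64
value at index 'Finance' → 170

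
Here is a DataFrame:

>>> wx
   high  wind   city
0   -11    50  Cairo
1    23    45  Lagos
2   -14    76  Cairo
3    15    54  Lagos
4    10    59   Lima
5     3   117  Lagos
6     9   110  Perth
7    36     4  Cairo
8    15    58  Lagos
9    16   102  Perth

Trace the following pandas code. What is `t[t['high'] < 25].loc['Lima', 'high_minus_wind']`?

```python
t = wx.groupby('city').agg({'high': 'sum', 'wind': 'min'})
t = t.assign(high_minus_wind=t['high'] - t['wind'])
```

-49

group by city: sum(high), min(wind):
       high  wind
city             
Cairo    11     4
Lagos    56    45
Lima     10    59
Perth    25   102
add column high_minus_wind = t['high'] - t['wind']:
       high  wind  high_minus_wind
city                              
Cairo    11     4                7
Lagos    56    45               11
Lima     10    59              -49
Perth    25   102              -77
filter rows where high < 25:
       high  wind  high_minus_wind
city                              
Cairo    11     4                7
Lima     10    59              -49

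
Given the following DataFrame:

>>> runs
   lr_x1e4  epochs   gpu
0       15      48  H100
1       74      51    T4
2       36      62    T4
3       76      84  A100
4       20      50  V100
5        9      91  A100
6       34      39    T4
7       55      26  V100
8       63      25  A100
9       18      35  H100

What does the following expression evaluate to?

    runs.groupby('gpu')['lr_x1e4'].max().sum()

223

group by gpu, max of lr_x1e4:
gpu
A100    76
H100    18
T4      74
V100    55
Name: lr_x1e4, dtype: int64
The sum of the resulting series is 223.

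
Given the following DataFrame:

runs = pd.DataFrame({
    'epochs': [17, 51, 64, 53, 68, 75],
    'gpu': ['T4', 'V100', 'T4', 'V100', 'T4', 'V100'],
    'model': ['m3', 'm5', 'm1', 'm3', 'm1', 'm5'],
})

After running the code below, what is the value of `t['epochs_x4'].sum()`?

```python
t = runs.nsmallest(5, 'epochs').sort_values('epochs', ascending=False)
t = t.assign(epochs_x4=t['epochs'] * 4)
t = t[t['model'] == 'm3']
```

280

take 5 rows with smallest epochs:
   epochs   gpu model
0      17    T4    m3
1      51  V100    m5
3      53  V100    m3
2      64    T4    m1
4      68    T4    m1
sort by epochs descending:
   epochs   gpu model
4      68    T4    m1
2      64    T4    m1
3      53  V100    m3
1      51  V100    m5
0      17    T4    m3
add column epochs_x4 = t['epochs'] * 4:
   epochs   gpu model  epochs_x4
4      68    T4    m1        272
2      64    T4    m1        256
3      53  V100    m3        212
1      51  V100    m5        204
0      17    T4    m3         68
filter rows where model == 'm3':
   epochs   gpu model  epochs_x4
3      53  V100    m3        212
0      17    T4    m3         68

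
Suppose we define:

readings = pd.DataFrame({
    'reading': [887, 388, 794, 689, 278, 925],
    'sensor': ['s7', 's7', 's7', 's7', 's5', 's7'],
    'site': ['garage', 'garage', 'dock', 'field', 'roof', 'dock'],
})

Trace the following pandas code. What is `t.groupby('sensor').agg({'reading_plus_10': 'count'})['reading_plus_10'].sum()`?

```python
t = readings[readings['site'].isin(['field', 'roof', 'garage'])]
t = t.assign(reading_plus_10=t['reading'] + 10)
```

filter rows where site in ['field', 'roof', 'garage']:
   reading sensor    site
0      887     s7  garage
1      388     s7  garage
3      689     s7   field
4      278     s5    roof
add column reading_plus_10 = t['reading'] + 10:
   reading sensor    site  reading_plus_10
0      887     s7  garage              897
1      388     s7  garage              398
3      689     s7   field              699
4      278     s5    roof              288
group by sensor, count of reading_plus_10:
        reading_plus_10
sensor                 
s5                    1
s7                    3
So sum() = 4.

4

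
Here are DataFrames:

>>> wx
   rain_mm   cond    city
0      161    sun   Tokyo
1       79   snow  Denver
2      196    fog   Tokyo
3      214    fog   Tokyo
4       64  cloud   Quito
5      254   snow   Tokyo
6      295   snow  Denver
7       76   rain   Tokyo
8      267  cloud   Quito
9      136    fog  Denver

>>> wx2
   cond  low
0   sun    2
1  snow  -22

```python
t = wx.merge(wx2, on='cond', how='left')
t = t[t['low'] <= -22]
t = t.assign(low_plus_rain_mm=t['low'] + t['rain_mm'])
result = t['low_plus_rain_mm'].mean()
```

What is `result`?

merge on 'cond' (how='left') → 10 rows:
   rain_mm   cond    city   low
0      161    sun   Tokyo   2.0
1       79   snow  Denver -22.0
2      196    fog   Tokyo   NaN
3      214    fog   Tokyo   NaN
4       64  cloud   Quito   NaN
5      254   snow   Tokyo -22.0
6      295   snow  Denver -22.0
7       76   rain   Tokyo   NaN
8      267  cloud   Quito   NaN
9      136    fog  Denver   NaN
filter rows where low <= -22:
   rain_mm  cond    city   low
1       79  snow  Denver -22.0
5      254  snow   Tokyo -22.0
6      295  snow  Denver -22.0
add column low_plus_rain_mm = t['low'] + t['rain_mm']:
   rain_mm  cond    city   low  low_plus_rain_mm
1       79  snow  Denver -22.0              57.0
5      254  snow   Tokyo -22.0             232.0
6      295  snow  Denver -22.0             273.0

187.333333333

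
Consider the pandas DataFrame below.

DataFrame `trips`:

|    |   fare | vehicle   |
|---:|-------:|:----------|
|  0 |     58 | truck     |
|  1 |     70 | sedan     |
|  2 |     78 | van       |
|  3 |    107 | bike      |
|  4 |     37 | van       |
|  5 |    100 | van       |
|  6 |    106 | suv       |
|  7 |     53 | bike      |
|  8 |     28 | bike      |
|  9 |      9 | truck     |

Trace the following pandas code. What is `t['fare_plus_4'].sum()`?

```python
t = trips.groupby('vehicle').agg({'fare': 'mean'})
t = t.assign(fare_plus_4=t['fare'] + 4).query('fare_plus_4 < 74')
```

104.166666667

group by vehicle, mean of fare:
               fare
vehicle            
bike      62.666667
sedan     70.000000
suv      106.000000
truck     33.500000
van       71.666667
add column fare_plus_4 = t['fare'] + 4:
               fare  fare_plus_4
vehicle                         
bike      62.666667    66.666667
sedan     70.000000    74.000000
suv      106.000000   110.000000
truck     33.500000    37.500000
van       71.666667    75.666667
filter rows where fare_plus_4 < 74:
              fare  fare_plus_4
vehicle                        
bike     62.666667    66.666667
truck    33.500000    37.500000
sum of column 'fare_plus_4' → 104.166666667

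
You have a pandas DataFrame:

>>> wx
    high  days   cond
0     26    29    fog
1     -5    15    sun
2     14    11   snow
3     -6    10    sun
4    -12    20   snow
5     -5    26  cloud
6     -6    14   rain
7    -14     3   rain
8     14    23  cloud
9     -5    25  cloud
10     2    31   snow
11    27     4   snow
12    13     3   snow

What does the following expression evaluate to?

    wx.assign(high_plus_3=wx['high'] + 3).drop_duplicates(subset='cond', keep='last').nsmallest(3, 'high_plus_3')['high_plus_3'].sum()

add column high_plus_3 = wx['high'] + 3:
    high  days   cond  high_plus_3
0     26    29    fog           29
1     -5    15    sun           -2
2     14    11   snow           17
3     -6    10    sun           -3
4    -12    20   snow           -9
5     -5    26  cloud           -2
6     -6    14   rain           -3
7    -14     3   rain          -11
8     14    23  cloud           17
9     -5    25  cloud           -2
10     2    31   snow            5
11    27     4   snow           30
12    13     3   snow           16
drop duplicate cond (keep=last):
    high  days   cond  high_plus_3
0     26    29    fog           29
3     -6    10    sun           -3
7    -14     3   rain          -11
9     -5    25  cloud           -2
12    13     3   snow           16
take 3 rows with smallest high_plus_3:
   high  days   cond  high_plus_3
7   -14     3   rain          -11
3    -6    10    sun           -3
9    -5    25  cloud           -2
Then the sum of column 'high_plus_3': -16

-16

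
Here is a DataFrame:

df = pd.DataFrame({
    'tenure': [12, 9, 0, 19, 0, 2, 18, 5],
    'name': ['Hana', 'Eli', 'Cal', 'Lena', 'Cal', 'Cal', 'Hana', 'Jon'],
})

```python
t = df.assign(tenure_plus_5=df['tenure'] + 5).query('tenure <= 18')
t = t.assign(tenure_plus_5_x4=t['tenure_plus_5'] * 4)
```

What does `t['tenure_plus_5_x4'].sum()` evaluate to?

324

add column tenure_plus_5 = df['tenure'] + 5:
   tenure  name  tenure_plus_5
0      12  Hana             17
1       9   Eli             14
2       0   Cal              5
3      19  Lena             24
4       0   Cal              5
5       2   Cal              7
6      18  Hana             23
7       5   Jon             10
filter rows where tenure <= 18:
   tenure  name  tenure_plus_5
0      12  Hana             17
1       9   Eli             14
2       0   Cal              5
4       0   Cal              5
5       2   Cal              7
6      18  Hana             23
7       5   Jon             10
add column tenure_plus_5_x4 = t['tenure_plus_5'] * 4:
   tenure  name  tenure_plus_5  tenure_plus_5_x4
0      12  Hana             17                68
1       9   Eli             14                56
2       0   Cal              5                20
4       0   Cal              5                20
5       2   Cal              7                28
6      18  Hana             23                92
7       5   Jon             10                40
Taking the sum of column 'tenure_plus_5_x4' gives 324.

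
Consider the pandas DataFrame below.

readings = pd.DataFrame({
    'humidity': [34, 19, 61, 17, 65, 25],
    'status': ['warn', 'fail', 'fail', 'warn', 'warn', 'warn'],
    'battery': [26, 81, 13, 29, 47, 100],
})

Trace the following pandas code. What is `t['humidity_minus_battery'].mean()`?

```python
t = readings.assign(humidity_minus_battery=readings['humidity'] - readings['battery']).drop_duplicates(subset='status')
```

add column humidity_minus_battery = readings['humidity'] - readings['battery']:
   humidity status  battery  humidity_minus_battery
0        34   warn       26                       8
1        19   fail       81                     -62
2        61   fail       13                      48
3        17   warn       29                     -12
4        65   warn       47                      18
5        25   warn      100                     -75
drop duplicate status (keep=first):
   humidity status  battery  humidity_minus_battery
0        34   warn       26                       8
1        19   fail       81                     -62

-27.0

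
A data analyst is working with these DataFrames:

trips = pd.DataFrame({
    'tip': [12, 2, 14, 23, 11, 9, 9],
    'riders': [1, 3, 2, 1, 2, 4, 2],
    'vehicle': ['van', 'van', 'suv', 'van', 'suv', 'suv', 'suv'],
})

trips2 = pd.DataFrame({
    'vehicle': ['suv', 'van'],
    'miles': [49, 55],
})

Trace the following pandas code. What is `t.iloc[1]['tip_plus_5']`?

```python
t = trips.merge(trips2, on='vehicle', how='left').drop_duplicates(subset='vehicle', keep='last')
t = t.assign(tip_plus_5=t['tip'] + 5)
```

merge on 'vehicle' (how='left') → 7 rows:
   tip  riders vehicle  miles
0   12       1     van     55
1    2       3     van     55
2   14       2     suv     49
3   23       1     van     55
4   11       2     suv     49
5    9       4     suv     49
6    9       2     suv     49
drop duplicate vehicle (keep=last):
   tip  riders vehicle  miles
3   23       1     van     55
6    9       2     suv     49
add column tip_plus_5 = t['tip'] + 5:
   tip  riders vehicle  miles  tip_plus_5
3   23       1     van     55          28
6    9       2     suv     49          14
Reading off the value at position 1, column 'tip_plus_5', we get 14.

14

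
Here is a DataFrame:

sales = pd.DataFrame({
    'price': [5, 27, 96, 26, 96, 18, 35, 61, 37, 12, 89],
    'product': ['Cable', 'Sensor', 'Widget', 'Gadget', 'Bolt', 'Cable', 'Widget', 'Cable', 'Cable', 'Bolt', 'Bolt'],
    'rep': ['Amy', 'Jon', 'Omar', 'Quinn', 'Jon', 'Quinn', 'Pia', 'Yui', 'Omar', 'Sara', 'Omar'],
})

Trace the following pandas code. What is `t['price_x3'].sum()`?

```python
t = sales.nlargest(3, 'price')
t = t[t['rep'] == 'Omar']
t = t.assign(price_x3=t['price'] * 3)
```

555

take 3 rows with largest price:
    price product   rep
2      96  Widget  Omar
4      96    Bolt   Jon
10     89    Bolt  Omar
filter rows where rep == 'Omar':
    price product   rep
2      96  Widget  Omar
10     89    Bolt  Omar
add column price_x3 = t['price'] * 3:
    price product   rep  price_x3
2      96  Widget  Omar       288
10     89    Bolt  Omar       267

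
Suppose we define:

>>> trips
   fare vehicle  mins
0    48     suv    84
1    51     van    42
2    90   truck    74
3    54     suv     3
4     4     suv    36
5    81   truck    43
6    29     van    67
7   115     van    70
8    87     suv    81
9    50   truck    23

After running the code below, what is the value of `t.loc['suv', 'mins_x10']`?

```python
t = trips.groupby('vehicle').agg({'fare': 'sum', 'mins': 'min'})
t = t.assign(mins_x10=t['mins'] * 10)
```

30

group by vehicle: sum(fare), min(mins):
         fare  mins
vehicle            
suv       193     3
truck     221    23
van       195    42
add column mins_x10 = t['mins'] * 10:
         fare  mins  mins_x10
vehicle                      
suv       193     3        30
truck     221    23       230
van       195    42       420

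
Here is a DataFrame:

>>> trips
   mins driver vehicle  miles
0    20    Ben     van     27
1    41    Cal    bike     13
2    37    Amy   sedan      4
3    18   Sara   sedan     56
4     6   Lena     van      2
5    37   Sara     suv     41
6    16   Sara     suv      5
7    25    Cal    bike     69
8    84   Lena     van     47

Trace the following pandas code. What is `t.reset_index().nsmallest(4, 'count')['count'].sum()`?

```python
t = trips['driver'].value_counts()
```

value_counts of driver:
driver
Sara    3
Cal     2
Lena    2
Ben     1
Amy     1
Name: count, dtype: int64
reset_index():
  driver  count
0   Sara      3
1    Cal      2
2   Lena      2
3    Ben      1
4    Amy      1
take 4 rows with smallest count:
  driver  count
3    Ben      1
4    Amy      1
1    Cal      2
2   Lena      2
Hence 6.

6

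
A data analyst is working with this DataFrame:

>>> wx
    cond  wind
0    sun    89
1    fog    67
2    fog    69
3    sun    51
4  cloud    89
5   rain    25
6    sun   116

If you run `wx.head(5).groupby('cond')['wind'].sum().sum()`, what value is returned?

365

take first 5 rows:
    cond  wind
0    sun    89
1    fog    67
2    fog    69
3    sun    51
4  cloud    89
group by cond, sum of wind:
cond
cloud     89
fog      136
sun      140
Name: wind, dtype: int64
Reading off the sum of the resulting series, we get 365.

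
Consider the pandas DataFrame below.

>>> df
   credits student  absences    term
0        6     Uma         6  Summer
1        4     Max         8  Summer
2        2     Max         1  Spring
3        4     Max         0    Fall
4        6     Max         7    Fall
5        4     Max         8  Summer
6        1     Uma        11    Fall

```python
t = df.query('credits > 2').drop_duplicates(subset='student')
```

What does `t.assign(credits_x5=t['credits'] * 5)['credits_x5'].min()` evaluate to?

20

filter rows where credits > 2:
   credits student  absences    term
0        6     Uma         6  Summer
1        4     Max         8  Summer
3        4     Max         0    Fall
4        6     Max         7    Fall
5        4     Max         8  Summer
drop duplicate student (keep=first):
   credits student  absences    term
0        6     Uma         6  Summer
1        4     Max         8  Summer
add column credits_x5 = t['credits'] * 5:
   credits student  absences    term  credits_x5
0        6     Uma         6  Summer          30
1        4     Max         8  Summer          20
The min of column 'credits_x5' is 20.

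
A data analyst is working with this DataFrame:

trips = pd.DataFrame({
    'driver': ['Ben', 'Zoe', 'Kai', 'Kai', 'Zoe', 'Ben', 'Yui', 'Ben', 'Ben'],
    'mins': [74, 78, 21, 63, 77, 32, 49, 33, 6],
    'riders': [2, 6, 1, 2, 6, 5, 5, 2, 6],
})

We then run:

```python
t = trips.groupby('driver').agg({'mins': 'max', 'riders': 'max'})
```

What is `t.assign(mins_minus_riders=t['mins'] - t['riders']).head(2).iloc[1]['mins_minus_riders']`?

61

group by driver: max(mins), max(riders):
        mins  riders
driver              
Ben       74       6
Kai       63       2
Yui       49       5
Zoe       78       6
add column mins_minus_riders = t['mins'] - t['riders']:
        mins  riders  mins_minus_riders
driver                                 
Ben       74       6                 68
Kai       63       2                 61
Yui       49       5                 44
Zoe       78       6                 72
take first 2 rows:
        mins  riders  mins_minus_riders
driver                                 
Ben       74       6                 68
Kai       63       2                 61
Hence 61.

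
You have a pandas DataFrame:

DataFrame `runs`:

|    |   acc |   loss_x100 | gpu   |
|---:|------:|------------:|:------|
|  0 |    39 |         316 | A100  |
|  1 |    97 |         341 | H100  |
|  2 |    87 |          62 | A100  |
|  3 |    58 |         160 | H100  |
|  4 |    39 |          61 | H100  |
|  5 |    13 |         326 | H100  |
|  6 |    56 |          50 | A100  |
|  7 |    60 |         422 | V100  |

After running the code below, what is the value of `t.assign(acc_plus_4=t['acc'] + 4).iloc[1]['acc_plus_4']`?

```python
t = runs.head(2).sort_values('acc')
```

101

take first 2 rows:
   acc  loss_x100   gpu
0   39        316  A100
1   97        341  H100
sort by acc:
   acc  loss_x100   gpu
0   39        316  A100
1   97        341  H100
add column acc_plus_4 = t['acc'] + 4:
   acc  loss_x100   gpu  acc_plus_4
0   39        316  A100          43
1   97        341  H100         101
Then the value at position 1, column 'acc_plus_4': 101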